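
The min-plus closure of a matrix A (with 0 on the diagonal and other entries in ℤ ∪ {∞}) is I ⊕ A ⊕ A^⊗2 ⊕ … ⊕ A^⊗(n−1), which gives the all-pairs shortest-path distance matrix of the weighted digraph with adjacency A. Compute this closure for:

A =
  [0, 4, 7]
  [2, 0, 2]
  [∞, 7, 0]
Closure =
  [0, 4, 6]
  [2, 0, 2]
  [9, 7, 0]

This is the Floyd-Warshall all-pairs shortest-path computation. For each intermediate vertex k = 0, 1, …, 2, update dist[i][j] ← min(dist[i][j], dist[i][k] + dist[k][j]). The final matrix gives, for each (i, j), the minimum total weight of any directed path from i to j (possibly empty when i = j).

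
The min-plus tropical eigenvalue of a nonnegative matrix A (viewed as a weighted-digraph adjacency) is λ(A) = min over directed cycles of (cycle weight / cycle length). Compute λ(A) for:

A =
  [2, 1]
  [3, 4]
λ(A) = 2

Enumerate directed cycles and compute their means (weight / length). Sample:
  cycle 0 → 0: weight = 2, length = 1, mean = 2/1 ≈ 2.000
  cycle 1 → 1: weight = 4, length = 1, mean = 4/1 ≈ 4.000
  cycle 0 → 1 → 0: weight = 4, length = 2, mean = 4/2 ≈ 2.000
  cycle 1 → 0 → 1: weight = 4, length = 2, mean = 4/2 ≈ 2.000
Minimum mean = 2.000, attained e.g. along the cycle 0 → 0 with weight 2 and length 1. So λ(A) = 2/1 = 2.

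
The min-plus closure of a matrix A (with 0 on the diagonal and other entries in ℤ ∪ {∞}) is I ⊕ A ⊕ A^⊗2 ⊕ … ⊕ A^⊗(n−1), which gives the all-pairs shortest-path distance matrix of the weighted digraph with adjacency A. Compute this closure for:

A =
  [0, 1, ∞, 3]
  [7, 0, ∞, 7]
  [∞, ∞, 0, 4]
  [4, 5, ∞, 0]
Closure =
  [0, 1, ∞, 3]
  [7, 0, ∞, 7]
  [8, 9, 0, 4]
  [4, 5, ∞, 0]

This is the Floyd-Warshall all-pairs shortest-path computation. For each intermediate vertex k = 0, 1, …, 3, update dist[i][j] ← min(dist[i][j], dist[i][k] + dist[k][j]). The final matrix gives, for each (i, j), the minimum total weight of any directed path from i to j (possibly empty when i = j).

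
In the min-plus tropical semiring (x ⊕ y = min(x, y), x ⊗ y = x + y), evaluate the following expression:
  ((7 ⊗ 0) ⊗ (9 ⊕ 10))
((7 ⊗ 0) ⊗ (9 ⊕ 10)) = 16

Expand innermost to outermost. Recall ⊕ takes the minimum of its arguments and ⊗ takes their sum. Working out the expression ((7 ⊗ 0) ⊗ (9 ⊕ 10)) gives 16.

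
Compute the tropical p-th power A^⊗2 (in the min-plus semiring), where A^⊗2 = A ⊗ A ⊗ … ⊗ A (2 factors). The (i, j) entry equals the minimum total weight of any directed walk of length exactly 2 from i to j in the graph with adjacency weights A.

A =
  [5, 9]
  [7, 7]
A^⊗2 =
  [10, 14]
  [12, 14]

Each entry (A^⊗2)_ij equals the minimum over all length-2 walks i = v_0 → v_1 → … → v_2 = j of Σ_t A[v_t][v_{t+1}]. For example, for (i, j) = (0, 1) we minimise over 2 possible intermediate vertex sequences; the minimum is 14, attained along the walk 0 → 0 → 1.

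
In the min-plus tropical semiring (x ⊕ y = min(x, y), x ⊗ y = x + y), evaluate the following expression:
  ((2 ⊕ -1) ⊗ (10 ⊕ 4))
((2 ⊕ -1) ⊗ (10 ⊕ 4)) = 3

Expand innermost to outermost. Recall ⊕ takes the minimum of its arguments and ⊗ takes their sum. Working out the expression ((2 ⊕ -1) ⊗ (10 ⊕ 4)) gives 3.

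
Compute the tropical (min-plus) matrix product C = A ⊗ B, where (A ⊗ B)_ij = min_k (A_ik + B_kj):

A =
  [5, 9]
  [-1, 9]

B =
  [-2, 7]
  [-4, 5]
A ⊗ B =
  [3, 12]
  [-3, 6]

Apply the min-plus product entry-by-entry:
  C[0][0] = min over k of (A[0][0] + B[0][0] = 5 + -2 = 3, A[0][1] + B[1][0] = 9 + -4 = 5) = 3 (attained at k = 0)
  C[0][1] = min over k of (A[0][0] + B[0][1] = 5 + 7 = 12, A[0][1] + B[1][1] = 9 + 5 = 14) = 12 (attained at k = 0)
  C[1][0] = min over k of (A[1][0] + B[0][0] = -1 + -2 = -3, A[1][1] + B[1][0] = 9 + -4 = 5) = -3 (attained at k = 0)
  C[1][1] = min over k of (A[1][0] + B[0][1] = -1 + 7 = 6, A[1][1] + B[1][1] = 9 + 5 = 14) = 6 (attained at k = 0)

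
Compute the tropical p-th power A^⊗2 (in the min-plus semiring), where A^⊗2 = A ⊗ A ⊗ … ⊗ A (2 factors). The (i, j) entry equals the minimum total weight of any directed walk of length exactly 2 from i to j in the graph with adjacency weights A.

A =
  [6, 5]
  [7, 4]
A^⊗2 =
  [12, 9]
  [11, 8]

Each entry (A^⊗2)_ij equals the minimum over all length-2 walks i = v_0 → v_1 → … → v_2 = j of Σ_t A[v_t][v_{t+1}]. For example, for (i, j) = (0, 1) we minimise over 2 possible intermediate vertex sequences; the minimum is 9, attained along the walk 0 → 1 → 1.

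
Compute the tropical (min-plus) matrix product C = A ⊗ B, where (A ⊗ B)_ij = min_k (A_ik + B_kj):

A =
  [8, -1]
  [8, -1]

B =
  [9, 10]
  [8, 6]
A ⊗ B =
  [7, 5]
  [7, 5]

Apply the min-plus product entry-by-entry:
  C[0][0] = min over k of (A[0][0] + B[0][0] = 8 + 9 = 17, A[0][1] + B[1][0] = -1 + 8 = 7) = 7 (attained at k = 1)
  C[0][1] = min over k of (A[0][0] + B[0][1] = 8 + 10 = 18, A[0][1] + B[1][1] = -1 + 6 = 5) = 5 (attained at k = 1)
  C[1][0] = min over k of (A[1][0] + B[0][0] = 8 + 9 = 17, A[1][1] + B[1][0] = -1 + 8 = 7) = 7 (attained at k = 1)
  C[1][1] = min over k of (A[1][0] + B[0][1] = 8 + 10 = 18, A[1][1] + B[1][1] = -1 + 6 = 5) = 5 (attained at k = 1)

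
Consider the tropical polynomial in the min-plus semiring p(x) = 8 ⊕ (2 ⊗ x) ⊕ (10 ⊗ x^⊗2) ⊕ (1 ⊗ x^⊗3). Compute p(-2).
p(-2) = -5

A tropical monomial a ⊗ x^⊗i evaluates to a + i · x. Evaluating each term at x = -2:
  Term 0 contributes 8 + 0 · -2 = 8
  Term 1 contributes 2 + 1 · -2 = 0
  Term 2 contributes 10 + 2 · -2 = 6
  Term 3 contributes 1 + 3 · -2 = -5
p(-2) = ⊕ of these = min[8, 0, 6, -5] = -5.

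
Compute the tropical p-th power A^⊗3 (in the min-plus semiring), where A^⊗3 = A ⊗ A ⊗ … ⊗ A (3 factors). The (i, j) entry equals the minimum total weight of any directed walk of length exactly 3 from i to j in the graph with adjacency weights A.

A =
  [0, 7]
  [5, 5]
A^⊗3 =
  [0, 7]
  [5, 12]

Each entry (A^⊗3)_ij equals the minimum over all length-3 walks i = v_0 → v_1 → … → v_3 = j of Σ_t A[v_t][v_{t+1}]. For example, for (i, j) = (0, 1) we minimise over 4 possible intermediate vertex sequences; the minimum is 7, attained along the walk 0 → 0 → 0 → 1.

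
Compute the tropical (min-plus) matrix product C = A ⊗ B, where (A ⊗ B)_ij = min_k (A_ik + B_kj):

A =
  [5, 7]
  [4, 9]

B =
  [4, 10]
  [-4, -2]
A ⊗ B =
  [3, 5]
  [5, 7]

Apply the min-plus product entry-by-entry:
  C[0][0] = min over k of (A[0][0] + B[0][0] = 5 + 4 = 9, A[0][1] + B[1][0] = 7 + -4 = 3) = 3 (attained at k = 1)
  C[0][1] = min over k of (A[0][0] + B[0][1] = 5 + 10 = 15, A[0][1] + B[1][1] = 7 + -2 = 5) = 5 (attained at k = 1)
  C[1][0] = min over k of (A[1][0] + B[0][0] = 4 + 4 = 8, A[1][1] + B[1][0] = 9 + -4 = 5) = 5 (attained at k = 1)
  C[1][1] = min over k of (A[1][0] + B[0][1] = 4 + 10 = 14, A[1][1] + B[1][1] = 9 + -2 = 7) = 7 (attained at k = 1)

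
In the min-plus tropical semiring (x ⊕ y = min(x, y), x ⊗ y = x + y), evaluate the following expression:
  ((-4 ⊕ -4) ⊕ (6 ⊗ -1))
((-4 ⊕ -4) ⊕ (6 ⊗ -1)) = -4

Expand innermost to outermost. Recall ⊕ takes the minimum of its arguments and ⊗ takes their sum. Working out the expression ((-4 ⊕ -4) ⊕ (6 ⊗ -1)) gives -4.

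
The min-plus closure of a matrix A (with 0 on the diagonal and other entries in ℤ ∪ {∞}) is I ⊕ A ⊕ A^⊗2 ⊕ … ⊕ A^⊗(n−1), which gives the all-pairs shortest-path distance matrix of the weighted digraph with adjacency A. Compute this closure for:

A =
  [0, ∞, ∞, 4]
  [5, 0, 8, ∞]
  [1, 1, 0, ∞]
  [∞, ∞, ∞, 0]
Closure =
  [0, ∞, ∞, 4]
  [5, 0, 8, 9]
  [1, 1, 0, 5]
  [∞, ∞, ∞, 0]

This is the Floyd-Warshall all-pairs shortest-path computation. For each intermediate vertex k = 0, 1, …, 3, update dist[i][j] ← min(dist[i][j], dist[i][k] + dist[k][j]). The final matrix gives, for each (i, j), the minimum total weight of any directed path from i to j (possibly empty when i = j).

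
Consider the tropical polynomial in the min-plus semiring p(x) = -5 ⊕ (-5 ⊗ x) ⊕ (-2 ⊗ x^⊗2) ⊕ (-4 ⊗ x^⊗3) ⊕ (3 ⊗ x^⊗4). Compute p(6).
p(6) = -5

A tropical monomial a ⊗ x^⊗i evaluates to a + i · x. Evaluating each term at x = 6:
  Term 0 contributes -5 + 0 · 6 = -5
  Term 1 contributes -5 + 1 · 6 = 1
  Term 2 contributes -2 + 2 · 6 = 10
  Term 3 contributes -4 + 3 · 6 = 14
  Term 4 contributes 3 + 4 · 6 = 27
p(6) = ⊕ of these = min[-5, 1, 10, 14, 27] = -5.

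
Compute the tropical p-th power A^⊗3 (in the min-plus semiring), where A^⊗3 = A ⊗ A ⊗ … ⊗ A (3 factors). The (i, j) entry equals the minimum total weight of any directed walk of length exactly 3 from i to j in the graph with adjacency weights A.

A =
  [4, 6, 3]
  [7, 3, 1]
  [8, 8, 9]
A^⊗3 =
  [12, 12, 10]
  [12, 9, 7]
  [16, 14, 12]

Each entry (A^⊗3)_ij equals the minimum over all length-3 walks i = v_0 → v_1 → … → v_3 = j of Σ_t A[v_t][v_{t+1}]. For example, for (i, j) = (0, 2) we minimise over 9 possible intermediate vertex sequences; the minimum is 10, attained along the walk 0 → 1 → 1 → 2.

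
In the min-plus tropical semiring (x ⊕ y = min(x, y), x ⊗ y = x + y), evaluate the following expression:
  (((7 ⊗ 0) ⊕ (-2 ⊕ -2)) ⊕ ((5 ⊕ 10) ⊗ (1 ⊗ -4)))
(((7 ⊗ 0) ⊕ (-2 ⊕ -2)) ⊕ ((5 ⊕ 10) ⊗ (1 ⊗ -4))) = -2

Expand innermost to outermost. Recall ⊕ takes the minimum of its arguments and ⊗ takes their sum. Working out the expression (((7 ⊗ 0) ⊕ (-2 ⊕ -2)) ⊕ ((5 ⊕ 10) ⊗ (1 ⊗ -4))) gives -2.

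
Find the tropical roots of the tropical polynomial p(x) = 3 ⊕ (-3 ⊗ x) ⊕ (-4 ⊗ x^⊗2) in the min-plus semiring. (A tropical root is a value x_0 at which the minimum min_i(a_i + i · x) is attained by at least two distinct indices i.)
Roots: {1, 6}

Each tropical root is a break point of the lower envelope of the lines y = a_i + i · x (there are 3 lines, with slopes 0, 1, ..., 2). Only the lines that attain the minimum somewhere contribute to roots; other lines are dominated. Here the surviving (envelope) indices are i = 2, i = 1, i = 0.
Intersections between consecutive envelope lines give the roots: for adjacent envelope indices i < j the intersection is x = (a_i − a_j) / (j − i). Reading off the sorted break points: {1, 6}.
Verification: at each break x_0, at least two indices attain the minimum of min_i(a_i + i · x_0).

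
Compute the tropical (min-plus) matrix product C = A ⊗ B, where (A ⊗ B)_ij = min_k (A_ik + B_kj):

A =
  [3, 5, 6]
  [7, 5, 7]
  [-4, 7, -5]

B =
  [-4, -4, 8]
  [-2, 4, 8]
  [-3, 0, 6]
A ⊗ B =
  [-1, -1, 11]
  [3, 3, 13]
  [-8, -8, 1]

Apply the min-plus product entry-by-entry:
  C[0][0] = min over k of (A[0][0] + B[0][0] = 3 + -4 = -1, A[0][1] + B[1][0] = 5 + -2 = 3, A[0][2] + B[2][0] = 6 + -3 = 3) = -1 (attained at k = 0)
  C[0][1] = min over k of (A[0][0] + B[0][1] = 3 + -4 = -1, A[0][1] + B[1][1] = 5 + 4 = 9, A[0][2] + B[2][1] = 6 + 0 = 6) = -1 (attained at k = 0)
  C[0][2] = min over k of (A[0][0] + B[0][2] = 3 + 8 = 11, A[0][1] + B[1][2] = 5 + 8 = 13, A[0][2] + B[2][2] = 6 + 6 = 12) = 11 (attained at k = 0)
  C[1][0] = min over k of (A[1][0] + B[0][0] = 7 + -4 = 3, A[1][1] + B[1][0] = 5 + -2 = 3, A[1][2] + B[2][0] = 7 + -3 = 4) = 3 (attained at k = 0)
  C[1][1] = min over k of (A[1][0] + B[0][1] = 7 + -4 = 3, A[1][1] + B[1][1] = 5 + 4 = 9, A[1][2] + B[2][1] = 7 + 0 = 7) = 3 (attained at k = 0)
  C[1][2] = min over k of (A[1][0] + B[0][2] = 7 + 8 = 15, A[1][1] + B[1][2] = 5 + 8 = 13, A[1][2] + B[2][2] = 7 + 6 = 13) = 13 (attained at k = 1)
  C[2][0] = min over k of (A[2][0] + B[0][0] = -4 + -4 = -8, A[2][1] + B[1][0] = 7 + -2 = 5, A[2][2] + B[2][0] = -5 + -3 = -8) = -8 (attained at k = 0)
  C[2][1] = min over k of (A[2][0] + B[0][1] = -4 + -4 = -8, A[2][1] + B[1][1] = 7 + 4 = 11, A[2][2] + B[2][1] = -5 + 0 = -5) = -8 (attained at k = 0)
  C[2][2] = min over k of (A[2][0] + B[0][2] = -4 + 8 = 4, A[2][1] + B[1][2] = 7 + 8 = 15, A[2][2] + B[2][2] = -5 + 6 = 1) = 1 (attained at k = 2)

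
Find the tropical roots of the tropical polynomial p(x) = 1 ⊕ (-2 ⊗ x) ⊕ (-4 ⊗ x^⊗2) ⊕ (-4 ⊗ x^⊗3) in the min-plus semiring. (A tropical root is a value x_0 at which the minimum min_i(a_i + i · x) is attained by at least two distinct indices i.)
Roots: {0, 2, 3}

Each tropical root is a break point of the lower envelope of the lines y = a_i + i · x (there are 4 lines, with slopes 0, 1, ..., 3). Only the lines that attain the minimum somewhere contribute to roots; other lines are dominated. Here the surviving (envelope) indices are i = 3, i = 2, i = 1, i = 0.
Intersections between consecutive envelope lines give the roots: for adjacent envelope indices i < j the intersection is x = (a_i − a_j) / (j − i). Reading off the sorted break points: {0, 2, 3}.
Verification: at each break x_0, at least two indices attain the minimum of min_i(a_i + i · x_0).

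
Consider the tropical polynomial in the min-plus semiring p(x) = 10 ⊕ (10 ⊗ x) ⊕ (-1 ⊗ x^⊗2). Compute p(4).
p(4) = 7

A tropical monomial a ⊗ x^⊗i evaluates to a + i · x. Evaluating each term at x = 4:
  Term 0 contributes 10 + 0 · 4 = 10
  Term 1 contributes 10 + 1 · 4 = 14
  Term 2 contributes -1 + 2 · 4 = 7
p(4) = ⊕ of these = min[10, 14, 7] = 7.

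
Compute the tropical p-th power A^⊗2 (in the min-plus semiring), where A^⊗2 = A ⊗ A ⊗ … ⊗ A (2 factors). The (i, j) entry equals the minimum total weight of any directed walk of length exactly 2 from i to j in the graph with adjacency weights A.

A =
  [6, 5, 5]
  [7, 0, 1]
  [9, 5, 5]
A^⊗2 =
  [12, 5, 6]
  [7, 0, 1]
  [12, 5, 6]

Each entry (A^⊗2)_ij equals the minimum over all length-2 walks i = v_0 → v_1 → … → v_2 = j of Σ_t A[v_t][v_{t+1}]. For example, for (i, j) = (0, 2) we minimise over 3 possible intermediate vertex sequences; the minimum is 6, attained along the walk 0 → 1 → 2.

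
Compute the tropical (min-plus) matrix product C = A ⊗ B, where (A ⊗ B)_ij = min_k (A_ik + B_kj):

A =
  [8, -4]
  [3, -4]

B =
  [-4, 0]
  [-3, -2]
A ⊗ B =
  [-7, -6]
  [-7, -6]

Apply the min-plus product entry-by-entry:
  C[0][0] = min over k of (A[0][0] + B[0][0] = 8 + -4 = 4, A[0][1] + B[1][0] = -4 + -3 = -7) = -7 (attained at k = 1)
  C[0][1] = min over k of (A[0][0] + B[0][1] = 8 + 0 = 8, A[0][1] + B[1][1] = -4 + -2 = -6) = -6 (attained at k = 1)
  C[1][0] = min over k of (A[1][0] + B[0][0] = 3 + -4 = -1, A[1][1] + B[1][0] = -4 + -3 = -7) = -7 (attained at k = 1)
  C[1][1] = min over k of (A[1][0] + B[0][1] = 3 + 0 = 3, A[1][1] + B[1][1] = -4 + -2 = -6) = -6 (attained at k = 1)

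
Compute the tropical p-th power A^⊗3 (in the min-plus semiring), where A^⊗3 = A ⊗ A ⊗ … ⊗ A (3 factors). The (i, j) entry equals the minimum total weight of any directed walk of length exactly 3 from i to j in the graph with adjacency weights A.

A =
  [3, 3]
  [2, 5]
A^⊗3 =
  [8, 8]
  [7, 8]

Each entry (A^⊗3)_ij equals the minimum over all length-3 walks i = v_0 → v_1 → … → v_3 = j of Σ_t A[v_t][v_{t+1}]. For example, for (i, j) = (0, 1) we minimise over 4 possible intermediate vertex sequences; the minimum is 8, attained along the walk 0 → 1 → 0 → 1.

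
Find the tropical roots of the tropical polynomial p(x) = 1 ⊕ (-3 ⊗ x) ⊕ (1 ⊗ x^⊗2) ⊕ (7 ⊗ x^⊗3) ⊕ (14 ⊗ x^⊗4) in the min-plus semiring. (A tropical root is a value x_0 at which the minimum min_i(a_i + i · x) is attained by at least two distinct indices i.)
Roots: {-7, -6, -4, 4}

Each tropical root is a break point of the lower envelope of the lines y = a_i + i · x (there are 5 lines, with slopes 0, 1, ..., 4). Only the lines that attain the minimum somewhere contribute to roots; other lines are dominated. Here the surviving (envelope) indices are i = 4, i = 3, i = 2, i = 1, i = 0.
Intersections between consecutive envelope lines give the roots: for adjacent envelope indices i < j the intersection is x = (a_i − a_j) / (j − i). Reading off the sorted break points: {-7, -6, -4, 4}.
Verification: at each break x_0, at least two indices attain the minimum of min_i(a_i + i · x_0).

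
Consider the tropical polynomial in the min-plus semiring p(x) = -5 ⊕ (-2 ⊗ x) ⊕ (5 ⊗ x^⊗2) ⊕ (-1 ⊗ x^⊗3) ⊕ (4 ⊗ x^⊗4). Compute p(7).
p(7) = -5

A tropical monomial a ⊗ x^⊗i evaluates to a + i · x. Evaluating each term at x = 7:
  Term 0 contributes -5 + 0 · 7 = -5
  Term 1 contributes -2 + 1 · 7 = 5
  Term 2 contributes 5 + 2 · 7 = 19
  Term 3 contributes -1 + 3 · 7 = 20
  Term 4 contributes 4 + 4 · 7 = 32
p(7) = ⊕ of these = min[-5, 5, 19, 20, 32] = -5.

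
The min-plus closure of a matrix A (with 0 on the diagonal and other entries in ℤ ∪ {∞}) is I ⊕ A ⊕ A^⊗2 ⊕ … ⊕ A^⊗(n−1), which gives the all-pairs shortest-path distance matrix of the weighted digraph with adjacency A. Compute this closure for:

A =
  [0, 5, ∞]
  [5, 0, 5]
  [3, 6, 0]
Closure =
  [0, 5, 10]
  [5, 0, 5]
  [3, 6, 0]

This is the Floyd-Warshall all-pairs shortest-path computation. For each intermediate vertex k = 0, 1, …, 2, update dist[i][j] ← min(dist[i][j], dist[i][k] + dist[k][j]). The final matrix gives, for each (i, j), the minimum total weight of any directed path from i to j (possibly empty when i = j).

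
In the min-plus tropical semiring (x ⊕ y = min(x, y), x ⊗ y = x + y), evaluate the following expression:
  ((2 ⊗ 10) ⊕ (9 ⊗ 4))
((2 ⊗ 10) ⊕ (9 ⊗ 4)) = 12

Expand innermost to outermost. Recall ⊕ takes the minimum of its arguments and ⊗ takes their sum. Working out the expression ((2 ⊗ 10) ⊕ (9 ⊗ 4)) gives 12.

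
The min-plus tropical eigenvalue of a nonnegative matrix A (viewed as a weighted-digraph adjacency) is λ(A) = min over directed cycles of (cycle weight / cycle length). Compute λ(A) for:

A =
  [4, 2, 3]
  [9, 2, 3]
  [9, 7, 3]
λ(A) = 2

Enumerate directed cycles and compute their means (weight / length). Sample:
  cycle 0 → 0: weight = 4, length = 1, mean = 4/1 ≈ 4.000
  cycle 1 → 1: weight = 2, length = 1, mean = 2/1 ≈ 2.000
  cycle 2 → 2: weight = 3, length = 1, mean = 3/1 ≈ 3.000
  cycle 0 → 1 → 0: weight = 11, length = 2, mean = 11/2 ≈ 5.500
  cycle 0 → 2 → 0: weight = 12, length = 2, mean = 12/2 ≈ 6.000
  cycle 1 → 0 → 1: weight = 11, length = 2, mean = 11/2 ≈ 5.500
Minimum mean = 2.000, attained e.g. along the cycle 1 → 1 with weight 2 and length 1. So λ(A) = 2/1 = 2.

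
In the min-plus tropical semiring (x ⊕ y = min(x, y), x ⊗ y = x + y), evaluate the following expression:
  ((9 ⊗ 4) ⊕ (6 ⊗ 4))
((9 ⊗ 4) ⊕ (6 ⊗ 4)) = 10

Expand innermost to outermost. Recall ⊕ takes the minimum of its arguments and ⊗ takes their sum. Working out the expression ((9 ⊗ 4) ⊕ (6 ⊗ 4)) gives 10.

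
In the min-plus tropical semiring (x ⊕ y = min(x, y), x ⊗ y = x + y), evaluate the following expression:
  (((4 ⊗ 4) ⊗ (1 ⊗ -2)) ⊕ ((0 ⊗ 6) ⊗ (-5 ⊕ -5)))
(((4 ⊗ 4) ⊗ (1 ⊗ -2)) ⊕ ((0 ⊗ 6) ⊗ (-5 ⊕ -5))) = 1

Expand innermost to outermost. Recall ⊕ takes the minimum of its arguments and ⊗ takes their sum. Working out the expression (((4 ⊗ 4) ⊗ (1 ⊗ -2)) ⊕ ((0 ⊗ 6) ⊗ (-5 ⊕ -5))) gives 1.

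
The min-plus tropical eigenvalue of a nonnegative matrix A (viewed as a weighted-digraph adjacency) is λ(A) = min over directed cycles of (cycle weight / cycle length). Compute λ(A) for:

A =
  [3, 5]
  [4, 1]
λ(A) = 1

Enumerate directed cycles and compute their means (weight / length). Sample:
  cycle 0 → 0: weight = 3, length = 1, mean = 3/1 ≈ 3.000
  cycle 1 → 1: weight = 1, length = 1, mean = 1/1 ≈ 1.000
  cycle 0 → 1 → 0: weight = 9, length = 2, mean = 9/2 ≈ 4.500
  cycle 1 → 0 → 1: weight = 9, length = 2, mean = 9/2 ≈ 4.500
Minimum mean = 1.000, attained e.g. along the cycle 1 → 1 with weight 1 and length 1. So λ(A) = 1/1 = 1.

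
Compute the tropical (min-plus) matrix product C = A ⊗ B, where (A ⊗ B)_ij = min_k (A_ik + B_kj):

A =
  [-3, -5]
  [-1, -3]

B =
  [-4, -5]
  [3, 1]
A ⊗ B =
  [-7, -8]
  [-5, -6]

Apply the min-plus product entry-by-entry:
  C[0][0] = min over k of (A[0][0] + B[0][0] = -3 + -4 = -7, A[0][1] + B[1][0] = -5 + 3 = -2) = -7 (attained at k = 0)
  C[0][1] = min over k of (A[0][0] + B[0][1] = -3 + -5 = -8, A[0][1] + B[1][1] = -5 + 1 = -4) = -8 (attained at k = 0)
  C[1][0] = min over k of (A[1][0] + B[0][0] = -1 + -4 = -5, A[1][1] + B[1][0] = -3 + 3 = 0) = -5 (attained at k = 0)
  C[1][1] = min over k of (A[1][0] + B[0][1] = -1 + -5 = -6, A[1][1] + B[1][1] = -3 + 1 = -2) = -6 (attained at k = 0)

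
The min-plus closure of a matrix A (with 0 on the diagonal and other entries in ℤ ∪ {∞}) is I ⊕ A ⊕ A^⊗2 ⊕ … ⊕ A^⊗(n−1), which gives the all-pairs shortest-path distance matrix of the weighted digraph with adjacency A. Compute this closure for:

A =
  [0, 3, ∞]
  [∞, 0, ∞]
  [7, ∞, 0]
Closure =
  [0, 3, ∞]
  [∞, 0, ∞]
  [7, 10, 0]

This is the Floyd-Warshall all-pairs shortest-path computation. For each intermediate vertex k = 0, 1, …, 2, update dist[i][j] ← min(dist[i][j], dist[i][k] + dist[k][j]). The final matrix gives, for each (i, j), the minimum total weight of any directed path from i to j (possibly empty when i = j).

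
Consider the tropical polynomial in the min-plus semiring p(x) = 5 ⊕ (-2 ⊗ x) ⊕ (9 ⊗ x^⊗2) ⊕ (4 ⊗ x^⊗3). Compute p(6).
p(6) = 4

A tropical monomial a ⊗ x^⊗i evaluates to a + i · x. Evaluating each term at x = 6:
  Term 0 contributes 5 + 0 · 6 = 5
  Term 1 contributes -2 + 1 · 6 = 4
  Term 2 contributes 9 + 2 · 6 = 21
  Term 3 contributes 4 + 3 · 6 = 22
p(6) = ⊕ of these = min[5, 4, 21, 22] = 4.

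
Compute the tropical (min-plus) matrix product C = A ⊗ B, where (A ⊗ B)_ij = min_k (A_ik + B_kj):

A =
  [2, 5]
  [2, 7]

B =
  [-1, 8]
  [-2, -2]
A ⊗ B =
  [1, 3]
  [1, 5]

Apply the min-plus product entry-by-entry:
  C[0][0] = min over k of (A[0][0] + B[0][0] = 2 + -1 = 1, A[0][1] + B[1][0] = 5 + -2 = 3) = 1 (attained at k = 0)
  C[0][1] = min over k of (A[0][0] + B[0][1] = 2 + 8 = 10, A[0][1] + B[1][1] = 5 + -2 = 3) = 3 (attained at k = 1)
  C[1][0] = min over k of (A[1][0] + B[0][0] = 2 + -1 = 1, A[1][1] + B[1][0] = 7 + -2 = 5) = 1 (attained at k = 0)
  C[1][1] = min over k of (A[1][0] + B[0][1] = 2 + 8 = 10, A[1][1] + B[1][1] = 7 + -2 = 5) = 5 (attained at k = 1)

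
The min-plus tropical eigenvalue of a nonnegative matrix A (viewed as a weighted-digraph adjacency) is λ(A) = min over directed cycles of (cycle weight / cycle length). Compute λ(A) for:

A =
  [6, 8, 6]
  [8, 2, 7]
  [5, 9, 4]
λ(A) = 2

Enumerate directed cycles and compute their means (weight / length). Sample:
  cycle 0 → 0: weight = 6, length = 1, mean = 6/1 ≈ 6.000
  cycle 1 → 1: weight = 2, length = 1, mean = 2/1 ≈ 2.000
  cycle 2 → 2: weight = 4, length = 1, mean = 4/1 ≈ 4.000
  cycle 0 → 1 → 0: weight = 16, length = 2, mean = 16/2 ≈ 8.000
  cycle 0 → 2 → 0: weight = 11, length = 2, mean = 11/2 ≈ 5.500
  cycle 1 → 0 → 1: weight = 16, length = 2, mean = 16/2 ≈ 8.000
Minimum mean = 2.000, attained e.g. along the cycle 1 → 1 with weight 2 and length 1. So λ(A) = 2/1 = 2.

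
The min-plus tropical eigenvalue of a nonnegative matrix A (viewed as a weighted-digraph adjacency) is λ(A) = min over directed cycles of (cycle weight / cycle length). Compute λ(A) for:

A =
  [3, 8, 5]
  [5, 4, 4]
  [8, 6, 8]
λ(A) = 3

Enumerate directed cycles and compute their means (weight / length). Sample:
  cycle 0 → 0: weight = 3, length = 1, mean = 3/1 ≈ 3.000
  cycle 1 → 1: weight = 4, length = 1, mean = 4/1 ≈ 4.000
  cycle 2 → 2: weight = 8, length = 1, mean = 8/1 ≈ 8.000
  cycle 0 → 1 → 0: weight = 13, length = 2, mean = 13/2 ≈ 6.500
  cycle 0 → 2 → 0: weight = 13, length = 2, mean = 13/2 ≈ 6.500
  cycle 1 → 0 → 1: weight = 13, length = 2, mean = 13/2 ≈ 6.500
Minimum mean = 3.000, attained e.g. along the cycle 0 → 0 with weight 3 and length 1. So λ(A) = 3/1 = 3.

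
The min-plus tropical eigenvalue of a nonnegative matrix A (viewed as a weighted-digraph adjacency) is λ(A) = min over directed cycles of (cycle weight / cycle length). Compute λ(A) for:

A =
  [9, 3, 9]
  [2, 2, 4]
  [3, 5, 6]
λ(A) = 2

Enumerate directed cycles and compute their means (weight / length). Sample:
  cycle 0 → 0: weight = 9, length = 1, mean = 9/1 ≈ 9.000
  cycle 1 → 1: weight = 2, length = 1, mean = 2/1 ≈ 2.000
  cycle 2 → 2: weight = 6, length = 1, mean = 6/1 ≈ 6.000
  cycle 0 → 1 → 0: weight = 5, length = 2, mean = 5/2 ≈ 2.500
  cycle 0 → 2 → 0: weight = 12, length = 2, mean = 12/2 ≈ 6.000
  cycle 1 → 0 → 1: weight = 5, length = 2, mean = 5/2 ≈ 2.500
Minimum mean = 2.000, attained e.g. along the cycle 1 → 1 with weight 2 and length 1. So λ(A) = 2/1 = 2.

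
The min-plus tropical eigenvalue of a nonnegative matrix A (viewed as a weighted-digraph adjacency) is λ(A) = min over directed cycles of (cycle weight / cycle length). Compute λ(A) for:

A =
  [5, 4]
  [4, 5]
λ(A) = 4

Enumerate directed cycles and compute their means (weight / length). Sample:
  cycle 0 → 0: weight = 5, length = 1, mean = 5/1 ≈ 5.000
  cycle 1 → 1: weight = 5, length = 1, mean = 5/1 ≈ 5.000
  cycle 0 → 1 → 0: weight = 8, length = 2, mean = 8/2 ≈ 4.000
  cycle 1 → 0 → 1: weight = 8, length = 2, mean = 8/2 ≈ 4.000
Minimum mean = 4.000, attained e.g. along the cycle 0 → 1 → 0 with weight 8 and length 2. So λ(A) = 8/2 = 4.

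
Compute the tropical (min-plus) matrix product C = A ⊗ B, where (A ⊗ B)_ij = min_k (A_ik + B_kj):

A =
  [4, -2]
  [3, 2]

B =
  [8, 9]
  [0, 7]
A ⊗ B =
  [-2, 5]
  [2, 9]

Apply the min-plus product entry-by-entry:
  C[0][0] = min over k of (A[0][0] + B[0][0] = 4 + 8 = 12, A[0][1] + B[1][0] = -2 + 0 = -2) = -2 (attained at k = 1)
  C[0][1] = min over k of (A[0][0] + B[0][1] = 4 + 9 = 13, A[0][1] + B[1][1] = -2 + 7 = 5) = 5 (attained at k = 1)
  C[1][0] = min over k of (A[1][0] + B[0][0] = 3 + 8 = 11, A[1][1] + B[1][0] = 2 + 0 = 2) = 2 (attained at k = 1)
  C[1][1] = min over k of (A[1][0] + B[0][1] = 3 + 9 = 12, A[1][1] + B[1][1] = 2 + 7 = 9) = 9 (attained at k = 1)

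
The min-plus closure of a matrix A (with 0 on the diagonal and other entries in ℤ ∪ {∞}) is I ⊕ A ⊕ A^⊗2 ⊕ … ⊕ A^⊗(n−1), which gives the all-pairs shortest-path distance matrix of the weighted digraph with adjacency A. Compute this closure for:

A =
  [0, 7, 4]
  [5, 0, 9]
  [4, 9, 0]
Closure =
  [0, 7, 4]
  [5, 0, 9]
  [4, 9, 0]

This is the Floyd-Warshall all-pairs shortest-path computation. For each intermediate vertex k = 0, 1, …, 2, update dist[i][j] ← min(dist[i][j], dist[i][k] + dist[k][j]). The final matrix gives, for each (i, j), the minimum total weight of any directed path from i to j (possibly empty when i = j).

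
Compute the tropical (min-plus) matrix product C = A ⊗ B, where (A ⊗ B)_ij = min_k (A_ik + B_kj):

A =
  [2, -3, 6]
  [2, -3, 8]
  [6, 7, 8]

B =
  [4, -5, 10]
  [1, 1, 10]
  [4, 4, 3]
A ⊗ B =
  [-2, -3, 7]
  [-2, -3, 7]
  [8, 1, 11]

Apply the min-plus product entry-by-entry:
  C[0][0] = min over k of (A[0][0] + B[0][0] = 2 + 4 = 6, A[0][1] + B[1][0] = -3 + 1 = -2, A[0][2] + B[2][0] = 6 + 4 = 10) = -2 (attained at k = 1)
  C[0][1] = min over k of (A[0][0] + B[0][1] = 2 + -5 = -3, A[0][1] + B[1][1] = -3 + 1 = -2, A[0][2] + B[2][1] = 6 + 4 = 10) = -3 (attained at k = 0)
  C[0][2] = min over k of (A[0][0] + B[0][2] = 2 + 10 = 12, A[0][1] + B[1][2] = -3 + 10 = 7, A[0][2] + B[2][2] = 6 + 3 = 9) = 7 (attained at k = 1)
  C[1][0] = min over k of (A[1][0] + B[0][0] = 2 + 4 = 6, A[1][1] + B[1][0] = -3 + 1 = -2, A[1][2] + B[2][0] = 8 + 4 = 12) = -2 (attained at k = 1)
  C[1][1] = min over k of (A[1][0] + B[0][1] = 2 + -5 = -3, A[1][1] + B[1][1] = -3 + 1 = -2, A[1][2] + B[2][1] = 8 + 4 = 12) = -3 (attained at k = 0)
  C[1][2] = min over k of (A[1][0] + B[0][2] = 2 + 10 = 12, A[1][1] + B[1][2] = -3 + 10 = 7, A[1][2] + B[2][2] = 8 + 3 = 11) = 7 (attained at k = 1)
  C[2][0] = min over k of (A[2][0] + B[0][0] = 6 + 4 = 10, A[2][1] + B[1][0] = 7 + 1 = 8, A[2][2] + B[2][0] = 8 + 4 = 12) = 8 (attained at k = 1)
  C[2][1] = min over k of (A[2][0] + B[0][1] = 6 + -5 = 1, A[2][1] + B[1][1] = 7 + 1 = 8, A[2][2] + B[2][1] = 8 + 4 = 12) = 1 (attained at k = 0)
  C[2][2] = min over k of (A[2][0] + B[0][2] = 6 + 10 = 16, A[2][1] + B[1][2] = 7 + 10 = 17, A[2][2] + B[2][2] = 8 + 3 = 11) = 11 (attained at k = 2)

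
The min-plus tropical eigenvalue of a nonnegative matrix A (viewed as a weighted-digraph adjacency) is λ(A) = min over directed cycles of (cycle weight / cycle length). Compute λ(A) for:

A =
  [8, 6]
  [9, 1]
λ(A) = 1

Enumerate directed cycles and compute their means (weight / length). Sample:
  cycle 0 → 0: weight = 8, length = 1, mean = 8/1 ≈ 8.000
  cycle 1 → 1: weight = 1, length = 1, mean = 1/1 ≈ 1.000
  cycle 0 → 1 → 0: weight = 15, length = 2, mean = 15/2 ≈ 7.500
  cycle 1 → 0 → 1: weight = 15, length = 2, mean = 15/2 ≈ 7.500
Minimum mean = 1.000, attained e.g. along the cycle 1 → 1 with weight 1 and length 1. So λ(A) = 1/1 = 1.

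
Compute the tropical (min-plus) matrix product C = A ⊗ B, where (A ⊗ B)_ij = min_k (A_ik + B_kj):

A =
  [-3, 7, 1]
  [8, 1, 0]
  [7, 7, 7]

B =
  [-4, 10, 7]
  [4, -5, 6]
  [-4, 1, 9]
A ⊗ B =
  [-7, 2, 4]
  [-4, -4, 7]
  [3, 2, 13]

Apply the min-plus product entry-by-entry:
  C[0][0] = min over k of (A[0][0] + B[0][0] = -3 + -4 = -7, A[0][1] + B[1][0] = 7 + 4 = 11, A[0][2] + B[2][0] = 1 + -4 = -3) = -7 (attained at k = 0)
  C[0][1] = min over k of (A[0][0] + B[0][1] = -3 + 10 = 7, A[0][1] + B[1][1] = 7 + -5 = 2, A[0][2] + B[2][1] = 1 + 1 = 2) = 2 (attained at k = 1)
  C[0][2] = min over k of (A[0][0] + B[0][2] = -3 + 7 = 4, A[0][1] + B[1][2] = 7 + 6 = 13, A[0][2] + B[2][2] = 1 + 9 = 10) = 4 (attained at k = 0)
  C[1][0] = min over k of (A[1][0] + B[0][0] = 8 + -4 = 4, A[1][1] + B[1][0] = 1 + 4 = 5, A[1][2] + B[2][0] = 0 + -4 = -4) = -4 (attained at k = 2)
  C[1][1] = min over k of (A[1][0] + B[0][1] = 8 + 10 = 18, A[1][1] + B[1][1] = 1 + -5 = -4, A[1][2] + B[2][1] = 0 + 1 = 1) = -4 (attained at k = 1)
  C[1][2] = min over k of (A[1][0] + B[0][2] = 8 + 7 = 15, A[1][1] + B[1][2] = 1 + 6 = 7, A[1][2] + B[2][2] = 0 + 9 = 9) = 7 (attained at k = 1)
  C[2][0] = min over k of (A[2][0] + B[0][0] = 7 + -4 = 3, A[2][1] + B[1][0] = 7 + 4 = 11, A[2][2] + B[2][0] = 7 + -4 = 3) = 3 (attained at k = 0)
  C[2][1] = min over k of (A[2][0] + B[0][1] = 7 + 10 = 17, A[2][1] + B[1][1] = 7 + -5 = 2, A[2][2] + B[2][1] = 7 + 1 = 8) = 2 (attained at k = 1)
  C[2][2] = min over k of (A[2][0] + B[0][2] = 7 + 7 = 14, A[2][1] + B[1][2] = 7 + 6 = 13, A[2][2] + B[2][2] = 7 + 9 = 16) = 13 (attained at k = 1)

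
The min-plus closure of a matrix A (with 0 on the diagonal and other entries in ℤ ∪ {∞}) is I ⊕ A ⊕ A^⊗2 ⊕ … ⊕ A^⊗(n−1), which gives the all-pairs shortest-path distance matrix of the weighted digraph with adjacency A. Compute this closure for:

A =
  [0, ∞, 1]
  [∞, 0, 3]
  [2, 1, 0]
Closure =
  [0, 2, 1]
  [5, 0, 3]
  [2, 1, 0]

This is the Floyd-Warshall all-pairs shortest-path computation. For each intermediate vertex k = 0, 1, …, 2, update dist[i][j] ← min(dist[i][j], dist[i][k] + dist[k][j]). The final matrix gives, for each (i, j), the minimum total weight of any directed path from i to j (possibly empty when i = j).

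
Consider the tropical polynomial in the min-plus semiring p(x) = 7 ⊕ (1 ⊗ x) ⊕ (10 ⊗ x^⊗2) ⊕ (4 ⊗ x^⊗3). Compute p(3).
p(3) = 4

A tropical monomial a ⊗ x^⊗i evaluates to a + i · x. Evaluating each term at x = 3:
  Term 0 contributes 7 + 0 · 3 = 7
  Term 1 contributes 1 + 1 · 3 = 4
  Term 2 contributes 10 + 2 · 3 = 16
  Term 3 contributes 4 + 3 · 3 = 13
p(3) = ⊕ of these = min[7, 4, 16, 13] = 4.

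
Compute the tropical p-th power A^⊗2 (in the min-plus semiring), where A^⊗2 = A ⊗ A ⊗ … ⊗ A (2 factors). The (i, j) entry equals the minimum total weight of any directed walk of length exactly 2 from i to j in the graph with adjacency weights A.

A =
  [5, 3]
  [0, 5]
A^⊗2 =
  [3, 8]
  [5, 3]

Each entry (A^⊗2)_ij equals the minimum over all length-2 walks i = v_0 → v_1 → … → v_2 = j of Σ_t A[v_t][v_{t+1}]. For example, for (i, j) = (0, 1) we minimise over 2 possible intermediate vertex sequences; the minimum is 8, attained along the walk 0 → 0 → 1.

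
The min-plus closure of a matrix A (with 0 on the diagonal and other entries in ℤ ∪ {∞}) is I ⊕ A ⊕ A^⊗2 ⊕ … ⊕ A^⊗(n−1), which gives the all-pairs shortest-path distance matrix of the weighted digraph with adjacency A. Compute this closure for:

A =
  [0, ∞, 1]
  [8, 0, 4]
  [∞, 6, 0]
Closure =
  [0, 7, 1]
  [8, 0, 4]
  [14, 6, 0]

This is the Floyd-Warshall all-pairs shortest-path computation. For each intermediate vertex k = 0, 1, …, 2, update dist[i][j] ← min(dist[i][j], dist[i][k] + dist[k][j]). The final matrix gives, for each (i, j), the minimum total weight of any directed path from i to j (possibly empty when i = j).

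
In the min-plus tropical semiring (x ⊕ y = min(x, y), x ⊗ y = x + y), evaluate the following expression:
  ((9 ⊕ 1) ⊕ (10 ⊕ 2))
((9 ⊕ 1) ⊕ (10 ⊕ 2)) = 1

Expand innermost to outermost. Recall ⊕ takes the minimum of its arguments and ⊗ takes their sum. Working out the expression ((9 ⊕ 1) ⊕ (10 ⊕ 2)) gives 1.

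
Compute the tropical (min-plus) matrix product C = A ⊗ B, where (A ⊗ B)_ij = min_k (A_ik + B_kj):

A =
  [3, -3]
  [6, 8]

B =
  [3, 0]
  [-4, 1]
A ⊗ B =
  [-7, -2]
  [4, 6]

Apply the min-plus product entry-by-entry:
  C[0][0] = min over k of (A[0][0] + B[0][0] = 3 + 3 = 6, A[0][1] + B[1][0] = -3 + -4 = -7) = -7 (attained at k = 1)
  C[0][1] = min over k of (A[0][0] + B[0][1] = 3 + 0 = 3, A[0][1] + B[1][1] = -3 + 1 = -2) = -2 (attained at k = 1)
  C[1][0] = min over k of (A[1][0] + B[0][0] = 6 + 3 = 9, A[1][1] + B[1][0] = 8 + -4 = 4) = 4 (attained at k = 1)
  C[1][1] = min over k of (A[1][0] + B[0][1] = 6 + 0 = 6, A[1][1] + B[1][1] = 8 + 1 = 9) = 6 (attained at k = 0)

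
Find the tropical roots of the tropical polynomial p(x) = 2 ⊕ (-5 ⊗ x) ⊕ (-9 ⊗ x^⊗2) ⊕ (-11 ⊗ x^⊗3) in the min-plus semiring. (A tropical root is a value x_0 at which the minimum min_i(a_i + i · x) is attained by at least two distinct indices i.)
Roots: {2, 4, 7}

Each tropical root is a break point of the lower envelope of the lines y = a_i + i · x (there are 4 lines, with slopes 0, 1, ..., 3). Only the lines that attain the minimum somewhere contribute to roots; other lines are dominated. Here the surviving (envelope) indices are i = 3, i = 2, i = 1, i = 0.
Intersections between consecutive envelope lines give the roots: for adjacent envelope indices i < j the intersection is x = (a_i − a_j) / (j − i). Reading off the sorted break points: {2, 4, 7}.
Verification: at each break x_0, at least two indices attain the minimum of min_i(a_i + i · x_0).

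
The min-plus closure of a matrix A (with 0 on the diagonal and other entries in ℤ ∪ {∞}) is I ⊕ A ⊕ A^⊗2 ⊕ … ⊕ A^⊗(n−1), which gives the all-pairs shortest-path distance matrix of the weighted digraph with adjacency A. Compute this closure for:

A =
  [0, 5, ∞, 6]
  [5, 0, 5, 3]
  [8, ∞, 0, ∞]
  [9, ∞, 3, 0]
Closure =
  [0, 5, 9, 6]
  [5, 0, 5, 3]
  [8, 13, 0, 14]
  [9, 14, 3, 0]

This is the Floyd-Warshall all-pairs shortest-path computation. For each intermediate vertex k = 0, 1, …, 3, update dist[i][j] ← min(dist[i][j], dist[i][k] + dist[k][j]). The final matrix gives, for each (i, j), the minimum total weight of any directed path from i to j (possibly empty when i = j).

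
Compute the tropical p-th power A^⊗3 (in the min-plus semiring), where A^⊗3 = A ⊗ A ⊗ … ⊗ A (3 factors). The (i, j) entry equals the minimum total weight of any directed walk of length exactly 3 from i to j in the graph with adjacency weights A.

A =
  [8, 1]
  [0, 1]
A^⊗3 =
  [2, 2]
  [1, 2]

Each entry (A^⊗3)_ij equals the minimum over all length-3 walks i = v_0 → v_1 → … → v_3 = j of Σ_t A[v_t][v_{t+1}]. For example, for (i, j) = (0, 1) we minimise over 4 possible intermediate vertex sequences; the minimum is 2, attained along the walk 0 → 1 → 0 → 1.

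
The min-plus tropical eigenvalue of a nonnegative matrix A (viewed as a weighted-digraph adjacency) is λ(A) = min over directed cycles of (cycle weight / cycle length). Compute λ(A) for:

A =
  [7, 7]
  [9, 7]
λ(A) = 7

Enumerate directed cycles and compute their means (weight / length). Sample:
  cycle 0 → 0: weight = 7, length = 1, mean = 7/1 ≈ 7.000
  cycle 1 → 1: weight = 7, length = 1, mean = 7/1 ≈ 7.000
  cycle 0 → 1 → 0: weight = 16, length = 2, mean = 16/2 ≈ 8.000
  cycle 1 → 0 → 1: weight = 16, length = 2, mean = 16/2 ≈ 8.000
Minimum mean = 7.000, attained e.g. along the cycle 0 → 0 with weight 7 and length 1. So λ(A) = 7/1 = 7.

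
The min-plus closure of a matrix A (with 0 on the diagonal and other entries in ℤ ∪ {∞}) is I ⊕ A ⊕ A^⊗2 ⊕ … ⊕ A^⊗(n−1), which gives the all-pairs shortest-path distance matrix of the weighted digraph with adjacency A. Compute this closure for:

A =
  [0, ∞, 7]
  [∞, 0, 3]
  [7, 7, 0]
Closure =
  [0, 14, 7]
  [10, 0, 3]
  [7, 7, 0]

This is the Floyd-Warshall all-pairs shortest-path computation. For each intermediate vertex k = 0, 1, …, 2, update dist[i][j] ← min(dist[i][j], dist[i][k] + dist[k][j]). The final matrix gives, for each (i, j), the minimum total weight of any directed path from i to j (possibly empty when i = j).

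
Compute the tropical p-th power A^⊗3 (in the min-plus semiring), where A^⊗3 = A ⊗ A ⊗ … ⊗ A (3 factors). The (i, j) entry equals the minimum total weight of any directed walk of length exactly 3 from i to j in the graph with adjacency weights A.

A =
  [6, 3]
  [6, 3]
A^⊗3 =
  [12, 9]
  [12, 9]

Each entry (A^⊗3)_ij equals the minimum over all length-3 walks i = v_0 → v_1 → … → v_3 = j of Σ_t A[v_t][v_{t+1}]. For example, for (i, j) = (0, 1) we minimise over 4 possible intermediate vertex sequences; the minimum is 9, attained along the walk 0 → 1 → 1 → 1.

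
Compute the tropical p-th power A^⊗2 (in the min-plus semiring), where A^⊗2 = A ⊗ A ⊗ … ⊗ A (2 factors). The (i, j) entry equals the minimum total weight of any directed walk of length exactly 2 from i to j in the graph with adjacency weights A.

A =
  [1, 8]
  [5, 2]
A^⊗2 =
  [2, 9]
  [6, 4]

Each entry (A^⊗2)_ij equals the minimum over all length-2 walks i = v_0 → v_1 → … → v_2 = j of Σ_t A[v_t][v_{t+1}]. For example, for (i, j) = (0, 1) we minimise over 2 possible intermediate vertex sequences; the minimum is 9, attained along the walk 0 → 0 → 1.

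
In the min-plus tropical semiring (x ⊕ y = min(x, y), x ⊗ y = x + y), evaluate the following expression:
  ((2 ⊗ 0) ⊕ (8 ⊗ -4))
((2 ⊗ 0) ⊕ (8 ⊗ -4)) = 2

Expand innermost to outermost. Recall ⊕ takes the minimum of its arguments and ⊗ takes their sum. Working out the expression ((2 ⊗ 0) ⊕ (8 ⊗ -4)) gives 2.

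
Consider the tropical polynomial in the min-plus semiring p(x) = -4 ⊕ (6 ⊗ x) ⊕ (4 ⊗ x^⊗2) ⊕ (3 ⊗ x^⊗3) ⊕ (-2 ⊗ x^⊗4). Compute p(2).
p(2) = -4

A tropical monomial a ⊗ x^⊗i evaluates to a + i · x. Evaluating each term at x = 2:
  Term 0 contributes -4 + 0 · 2 = -4
  Term 1 contributes 6 + 1 · 2 = 8
  Term 2 contributes 4 + 2 · 2 = 8
  Term 3 contributes 3 + 3 · 2 = 9
  Term 4 contributes -2 + 4 · 2 = 6
p(2) = ⊕ of these = min[-4, 8, 8, 9, 6] = -4.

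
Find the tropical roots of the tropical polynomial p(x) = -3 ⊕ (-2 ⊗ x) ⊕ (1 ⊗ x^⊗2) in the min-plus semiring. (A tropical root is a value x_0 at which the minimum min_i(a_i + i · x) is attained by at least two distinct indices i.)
Roots: {-3, -1}

Each tropical root is a break point of the lower envelope of the lines y = a_i + i · x (there are 3 lines, with slopes 0, 1, ..., 2). Only the lines that attain the minimum somewhere contribute to roots; other lines are dominated. Here the surviving (envelope) indices are i = 2, i = 1, i = 0.
Intersections between consecutive envelope lines give the roots: for adjacent envelope indices i < j the intersection is x = (a_i − a_j) / (j − i). Reading off the sorted break points: {-3, -1}.
Verification: at each break x_0, at least two indices attain the minimum of min_i(a_i + i · x_0).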